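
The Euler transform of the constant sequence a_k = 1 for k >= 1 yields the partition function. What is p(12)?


The Euler transform converts the sequence a_k = 1 into the number of integer partitions.
Using the recurrence or dynamic programming:
p(12) = 77

77


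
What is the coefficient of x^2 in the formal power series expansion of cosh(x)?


The Maclaurin series is cosh(t) = sum_{m>=0} t^(2m) / (2m)!, so substituting t = x, only even powers of x are nonzero, with coefficient of x^(2m) equal to 1 / (2m)!.
For x^2 the coefficient is 1/2! = 1/2 = 1/2.

1/2


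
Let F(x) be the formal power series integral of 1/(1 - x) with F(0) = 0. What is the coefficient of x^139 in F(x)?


1/(1 - x) = sum_{k>=0} x^k. Integrating termwise and using F(0) = 0 gives
F(x) = sum_{k>=0} x^(k+1) / (k+1) = sum_{m>=1} x^m / m = -ln(1 - x).
So the coefficient of x^139 is 1/139 = 1/139.

1/139


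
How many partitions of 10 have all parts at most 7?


Using the generating function (1-x)^(-1)(1-x^2)^(-1)...(1-x^7)^(-1),
the coefficient of x^10 counts these restricted partitions.
Result = 38

38


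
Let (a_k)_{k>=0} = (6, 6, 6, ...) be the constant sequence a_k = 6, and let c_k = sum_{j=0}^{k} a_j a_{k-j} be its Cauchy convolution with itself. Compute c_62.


Since a_j = 6 for all j >= 0, the convolution sum becomes
c_k = sum_{j=0}^{k} 6 * 6 = 36 * (k + 1).
Equivalently, the generating function of (a_k) is 6/(1 - x) and its square is 36/(1 - x)^2 = sum_{k>=0} 36(k + 1) x^k.
For k = 62: 36 * 63 = 2268.

2268


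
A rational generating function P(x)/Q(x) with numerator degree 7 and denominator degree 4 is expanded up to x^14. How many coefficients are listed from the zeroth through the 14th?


Expanding up to x^14 gives the coefficients for x^0, x^1, ..., x^14.
That is 14 + 1 = 15 coefficients in total.

15


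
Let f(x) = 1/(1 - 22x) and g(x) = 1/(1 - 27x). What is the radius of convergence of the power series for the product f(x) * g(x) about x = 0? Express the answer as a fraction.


The radius of 1/(1 - 22x) is 1/22 (nearest singularity at x = 1/22), and the radius of 1/(1 - 27x) is 1/27.
The product f(x)*g(x) = 1/((1 - 22x)(1 - 27x)) has singularities at both 1/22 and 1/27, so its radius of convergence is the distance to the nearest one:
min(1/22, 1/27) = 1/27.

1/27


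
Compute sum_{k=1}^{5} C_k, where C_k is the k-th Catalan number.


C_1 through C_5: 1, 2, 5, 14, 42
Sum = 1 + 2 + 5 + 14 + 42
= 64

64


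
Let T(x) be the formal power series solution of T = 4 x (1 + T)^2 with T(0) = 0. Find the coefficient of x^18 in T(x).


Apply the Lagrange inversion formula: if T = 4 x * phi(T) with phi(t) = (1 + t)^2, then [x^n] T = 4^n * (1/n) [t^(n-1)] phi(t)^n = 4^n * (1/n) [t^(n-1)] (1 + t)^(2n) = 4^n * (1/n) C(2n, n-1).
Using the identity C(2n, n-1) = C(2n, n) * n / (n+1), the unscaled factor equals C(2n, n) / (n+1) = C_n, the n-th Catalan number.
For n = 18: C_18 = C(36, 18) / 19 = 9075135300/19 = 477638700.
With the 4^18 = 68719476736 factor, the coefficient is 68719476736 * 477638700 = 32823081532863283200.

32823081532863283200


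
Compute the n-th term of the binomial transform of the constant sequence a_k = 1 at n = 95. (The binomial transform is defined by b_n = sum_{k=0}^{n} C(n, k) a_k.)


With a_k = 1 for all k, b_n = sum_{k=0}^{n} C(n, k) = 2^n by the binomial theorem.
For n = 95: 2^95 = 39614081257132168796771975168.

39614081257132168796771975168


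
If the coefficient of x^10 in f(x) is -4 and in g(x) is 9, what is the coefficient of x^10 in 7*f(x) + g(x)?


Scalar multiplication scales coefficients: 7 * -4 = -28.
Then add the g coefficient: -28 + 9
= -19

-19


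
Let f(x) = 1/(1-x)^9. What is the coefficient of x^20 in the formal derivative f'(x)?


Differentiate: d/dx [ 1/(1-x)^r ] = r / (1-x)^(r+1).
Here r = 9, so f'(x) = 9 / (1-x)^10.
The expansion of 1/(1-x)^(r+1) has coefficient of x^n equal to C(n+r, r).
So the coefficient of x^20 in f'(x) is
9 * C(29, 9) = 9 * 10015005 = 90135045

90135045


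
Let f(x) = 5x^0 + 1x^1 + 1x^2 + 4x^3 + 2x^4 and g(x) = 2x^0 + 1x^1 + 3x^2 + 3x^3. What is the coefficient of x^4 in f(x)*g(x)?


Cauchy product at x^4:
1*3 + 1*3 + 4*1 + 2*2
= 14

14


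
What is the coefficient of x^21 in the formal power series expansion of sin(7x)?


The Maclaurin series is sin(t) = sum_{k>=0} (-1)^k t^(2k+1) / (2k+1)!, so substituting t = 7x, only odd powers of x are nonzero, with coefficient of x^(2k+1) equal to (-1)^k 7^(2k+1) / (2k+1)!.
Write 21 = 2*10 + 1, giving the coefficient (-1)^10 * 7^21 / 21! = 558545864083284007/51090942171709440000 = 1628413597910449/148953184174080000.

1628413597910449/148953184174080000


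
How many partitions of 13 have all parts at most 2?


Using the generating function (1-x)^(-1)(1-x^2)^(-1),
the coefficient of x^13 counts these restricted partitions.
Result = 7

7


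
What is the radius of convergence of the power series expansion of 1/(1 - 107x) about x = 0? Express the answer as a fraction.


Expanding 1/(1 - 107x) = sum_{k>=0} 107^k x^k, the series converges when |107x| < 1, i.e., |x| < 1/107.
So the radius of convergence is 1/107 = 1/107.

1/107


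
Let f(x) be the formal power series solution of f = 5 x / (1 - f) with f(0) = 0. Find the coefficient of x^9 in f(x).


Apply Lagrange inversion: f = 5 x * phi(f) with phi(t) = 1/(1 - t), so
[x^n] f = 5^n * (1/n) [t^(n-1)] phi(t)^n = 5^n * (1/n) [t^(n-1)] (1 - t)^(-n) = 5^n * (1/n) C(2n - 2, n - 1) = 5^n * C_{n-1}.
For n = 9: C_8 = C(16, 8) / 9 = 12870/9 = 1430.
With the 5^9 = 1953125 factor, the coefficient is 1953125 * 1430 = 2792968750.

2792968750


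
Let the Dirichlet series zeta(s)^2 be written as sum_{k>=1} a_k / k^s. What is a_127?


The Dirichlet convolution of the constant function 1 with itself gives (1 * 1)(k) = sum_{d | k} 1 = d(k), the number of positive divisors of k.
Since zeta(s) = sum_{k>=1} 1/k^s, we have zeta(s)^2 = sum_{k>=1} d(k)/k^s, so a_k = d(k).
For k = 127: the divisors are 1, 127.
Count = 2.

2


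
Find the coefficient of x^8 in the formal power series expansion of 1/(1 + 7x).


Write 1/(1 + c x) = 1/(1 - (-c) x) and apply the geometric-series identity
1/(1 - y) = sum_{k>=0} y^k to get 1/(1 + c x) = sum_{k>=0} (-c)^k x^k.
So the coefficient of x^k is (-c)^k = (-1)^k * c^k.
Here c = 7 and k = 8:
(-7)^8 = 1 * 5764801 = 5764801

5764801


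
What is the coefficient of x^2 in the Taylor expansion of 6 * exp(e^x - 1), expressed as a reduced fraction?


exp(e^x - 1) = sum_{k>=0} Bell_k x^k / k!, where Bell_k is the k-th Bell number.
So the coefficient of x^2 is 6 * Bell_2 / 2!.
Computing: Bell_2 = 2 and 2! = 2, giving
6 * 2/2 = 6.

6


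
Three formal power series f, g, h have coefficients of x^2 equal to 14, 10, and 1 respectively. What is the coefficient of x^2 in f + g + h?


Series addition is componentwise:
14 + 10 + 1
= 25

25


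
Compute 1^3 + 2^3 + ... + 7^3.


This power sum has a closed form given by Faulhaber's formula
sum_{k=1}^{m} k^p = (1 / (p + 1)) * sum_{j=0}^{p} C(p + 1, j) B_j m^(p + 1 - j),
but for small m direct computation is fastest:
1 + 8 + 27 + 64 + 125 + 216 + 343 = 784.

784


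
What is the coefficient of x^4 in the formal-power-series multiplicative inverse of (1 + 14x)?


The inverse is 1/(1 + 14x). Apply the geometric identity 1/(1 - y) = sum_{k>=0} y^k with y = -14x:
1/(1 + 14x) = sum_{k>=0} (-14)^k x^k.
So the coefficient of x^4 is (-14)^4 = 38416.

38416


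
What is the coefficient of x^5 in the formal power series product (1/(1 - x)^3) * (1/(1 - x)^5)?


Combine the factors: (1/(1 - x)^3) * (1/(1 - x)^5) = 1/(1 - x)^8.
Then use 1/(1 - x)^r = sum_{k>=0} C(k + r - 1, r - 1) x^k with r = 8 and k = 5:
C(12, 7) = 792.

792


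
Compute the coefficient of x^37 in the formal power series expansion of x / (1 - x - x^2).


Let f(x) = sum_{k>=0} a_k x^k. Multiplying f(x) * (1 - x - x^2) = x and matching coefficients gives a_0 = 0, a_1 = 1, and a_k = a_{k-1} + a_{k-2} for k >= 2. These are the Fibonacci numbers F_k.
Iterating from F_0 = 0, F_1 = 1:
F_0=0, F_1=1, F_2=1, F_3=2, F_4=3, F_5=5, F_6=8, F_7=13, F_8=21, F_9=34, ...
F_37 = 24157817.

24157817


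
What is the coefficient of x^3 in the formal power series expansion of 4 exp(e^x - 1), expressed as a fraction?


exp(e^x - 1) is the exponential generating function for the Bell numbers Bell_k: exp(e^x - 1) = sum_{k>=0} Bell_k x^k / k!.
So the coefficient of x^3 in 4 exp(e^x - 1) is 4 Bell_3 / 3!.
Computing: Bell_3 = 5 and 3! = 6, giving
4 * 5/6 = 10/3.

10/3


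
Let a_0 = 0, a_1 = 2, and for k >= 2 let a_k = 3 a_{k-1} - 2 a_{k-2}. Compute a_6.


Iterating the recurrence forward:
a_0 = 0
a_1 = 2
a_2 = 3*2 - 2*0 = 6
a_3 = 3*6 - 2*2 = 14
a_4 = 3*14 - 2*6 = 30
a_5 = 3*30 - 2*14 = 62
a_6 = 3*62 - 2*30 = 126
So a_6 = 126.

126


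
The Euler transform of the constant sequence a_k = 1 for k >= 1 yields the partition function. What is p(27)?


The Euler transform converts the sequence a_k = 1 into the number of integer partitions.
Using the recurrence or dynamic programming:
p(27) = 3010

3010


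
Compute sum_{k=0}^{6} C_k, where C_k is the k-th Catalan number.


C_0 through C_6: 1, 1, 2, 5, 14, 42, 132
Sum = 1 + 1 + 2 + 5 + 14 + 42 + 132
= 197

197


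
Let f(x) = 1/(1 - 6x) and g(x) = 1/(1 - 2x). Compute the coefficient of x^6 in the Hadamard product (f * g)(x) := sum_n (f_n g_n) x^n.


f has coefficients f_k = 6^k and g has coefficients g_k = 2^k, so the Hadamard product has coefficient (f*g)_k = 6^k * 2^k = 12^k.
For k = 6: 12^6 = 2985984.

2985984


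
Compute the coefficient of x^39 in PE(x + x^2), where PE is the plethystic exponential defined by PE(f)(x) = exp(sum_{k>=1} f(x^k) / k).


With f(x) = x + x^2, the exponent is sum_{k>=1} (x^k + x^(2k)) / k = -ln(1 - x) - ln(1 - x^2). Exponentiating:
PE(x + x^2) = 1 / ((1 - x)(1 - x^2)).
This is the generating function for partitions of n into parts of size 1 or 2. The number of 2's can be any j in 0..19, and the rest are 1's, so
[x^39] = floor(39/2) + 1 = 20.

20


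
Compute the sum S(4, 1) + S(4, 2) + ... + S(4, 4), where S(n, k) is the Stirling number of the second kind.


By definition, S(n, k) counts partitions of an n-set into exactly k nonempty blocks.
Computing row n = 4 for k = 1..4:
S(4, k): 1, 7, 6, 1
Sum = 15. (This equals Bell_4 since the sum runs over all k.)

15


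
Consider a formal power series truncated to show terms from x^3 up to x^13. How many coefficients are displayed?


From x^3 to x^13 inclusive, the count is 13 - 3 + 1 = 11.

11


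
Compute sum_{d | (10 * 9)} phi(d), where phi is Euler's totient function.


First, 10 * 9 = 90. One classical identity is sum_{d | n} phi(d) = n (each k in [1, n] has a unique gcd with n, and among the k's with gcd(k, n) = n/d there are phi(d) of them). So the sum equals 90. We also verify directly:
Divisors of 90: 1, 2, 3, 5, 6, 9, 10, 15, 18, 30, 45, 90.
phi values: 1, 1, 2, 4, 2, 6, 4, 8, 6, 8, 24, 24.
Sum = 90.

90


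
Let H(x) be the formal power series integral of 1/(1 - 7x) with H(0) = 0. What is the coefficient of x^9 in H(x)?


1/(1 - 7x) = sum_{k>=0} 7^k x^k. Integrating termwise with H(0) = 0:
H(x) = sum_{k>=0} 7^k x^(k+1) / (k+1) = sum_{m>=1} 7^(m-1) x^m / m.
For m = 9: 7^8/9 = 5764801/9 = 5764801/9.

5764801/9


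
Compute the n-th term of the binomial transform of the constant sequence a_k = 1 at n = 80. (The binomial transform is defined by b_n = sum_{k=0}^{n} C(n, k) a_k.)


With a_k = 1 for all k, b_n = sum_{k=0}^{n} C(n, k) = 2^n by the binomial theorem.
For n = 80: 2^80 = 1208925819614629174706176.

1208925819614629174706176


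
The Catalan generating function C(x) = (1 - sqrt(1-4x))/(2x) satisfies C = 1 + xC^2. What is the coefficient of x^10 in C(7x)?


Substituting x -> 7x scales the n-th coefficient by 7^n, so [x^10] C(7x) = 7^10 * C_10.
C_10 = C(2*10, 10)/(11) = 184756/11 = 16796.
So 7^10 * 16796 = 282475249 * 16796 = 4744454282204.

4744454282204


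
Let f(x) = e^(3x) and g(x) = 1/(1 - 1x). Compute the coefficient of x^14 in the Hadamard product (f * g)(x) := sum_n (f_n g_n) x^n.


Expanding: f_k = 3^k/k! (from e^(3x)) and g_k = 1^k (from 1/(1 - 1x)). So the Hadamard coefficient (f * g)_k = 3^k 1^k / k! = (3)^k / k!.
For k = 14: 3^14/14! = 4782969/87178291200 = 19683/358758400.

19683/358758400


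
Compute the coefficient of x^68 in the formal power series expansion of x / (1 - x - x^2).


Let f(x) = sum_{k>=0} a_k x^k. Multiplying f(x) * (1 - x - x^2) = x and matching coefficients gives a_0 = 0, a_1 = 1, and a_k = a_{k-1} + a_{k-2} for k >= 2. These are the Fibonacci numbers F_k.
Iterating from F_0 = 0, F_1 = 1:
F_0=0, F_1=1, F_2=1, F_3=2, F_4=3, F_5=5, F_6=8, F_7=13, F_8=21, F_9=34, ...
F_68 = 72723460248141.

72723460248141


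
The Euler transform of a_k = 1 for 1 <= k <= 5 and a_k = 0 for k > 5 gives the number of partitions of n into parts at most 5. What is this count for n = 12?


Partitions of 12 into parts at most 5:
Using generating function (1-x)^(-1)(1-x^2)^(-1)...(1-x^5)^(-1),
the coefficient of x^12 = 47

47


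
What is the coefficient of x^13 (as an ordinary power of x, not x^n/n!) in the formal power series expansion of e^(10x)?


The exponential series is e^y = sum_{k>=0} y^k / k!. Substituting y = 10x gives
e^(10x) = sum_{k>=0} 10^k x^k / k!.
So the coefficient of x^n is a^n/n! with a = 10, n = 13:
10^13 / 13! = 10000000000000/6227020800 = 390625000/243243

390625000/243243


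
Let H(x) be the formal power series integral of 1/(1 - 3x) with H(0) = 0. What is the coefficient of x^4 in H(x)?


1/(1 - 3x) = sum_{k>=0} 3^k x^k. Integrating termwise with H(0) = 0:
H(x) = sum_{k>=0} 3^k x^(k+1) / (k+1) = sum_{m>=1} 3^(m-1) x^m / m.
For m = 4: 3^3/4 = 27/4 = 27/4.

27/4


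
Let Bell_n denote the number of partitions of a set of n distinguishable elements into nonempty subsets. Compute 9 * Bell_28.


Bell_28 can be computed from the Bell triangle or from Dobinski's identity Bell_n = (1/e) * sum_{k>=0} k^n / k!.
Computing Bell_28 = 6160539404599934652455.
Then 9 * 6160539404599934652455 = 55444854641399411872095.

55444854641399411872095


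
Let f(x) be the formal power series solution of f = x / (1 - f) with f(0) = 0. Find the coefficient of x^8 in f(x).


Apply Lagrange inversion: f = x * phi(f) with phi(t) = 1/(1 - t), so
[x^n] f = (1/n) [t^(n-1)] phi(t)^n = (1/n) [t^(n-1)] (1 - t)^(-n) = (1/n) C(2n - 2, n - 1) = C_{n-1}.
For n = 8: C_7 = C(14, 7) / 8 = 3432/8 = 429 = 429.

429


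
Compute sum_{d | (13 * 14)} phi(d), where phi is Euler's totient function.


First, 13 * 14 = 182. One classical identity is sum_{d | n} phi(d) = n (each k in [1, n] has a unique gcd with n, and among the k's with gcd(k, n) = n/d there are phi(d) of them). So the sum equals 182. We also verify directly:
Divisors of 182: 1, 2, 7, 13, 14, 26, 91, 182.
phi values: 1, 1, 6, 12, 6, 12, 72, 72.
Sum = 182.

182


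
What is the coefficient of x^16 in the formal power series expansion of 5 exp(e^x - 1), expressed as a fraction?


exp(e^x - 1) is the exponential generating function for the Bell numbers Bell_k: exp(e^x - 1) = sum_{k>=0} Bell_k x^k / k!.
So the coefficient of x^16 in 5 exp(e^x - 1) is 5 Bell_16 / 16!.
Computing: Bell_16 = 10480142147 and 16! = 20922789888000, giving
5 * 10480142147/20922789888000 = 10480142147/4184557977600.

10480142147/4184557977600


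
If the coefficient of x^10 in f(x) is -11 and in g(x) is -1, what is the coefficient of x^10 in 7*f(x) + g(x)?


Scalar multiplication scales coefficients: 7 * -11 = -77.
Then add the g coefficient: -77 + -1
= -78

-78


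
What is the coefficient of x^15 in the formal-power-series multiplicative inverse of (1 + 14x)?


The inverse is 1/(1 + 14x). Apply the geometric identity 1/(1 - y) = sum_{k>=0} y^k with y = -14x:
1/(1 + 14x) = sum_{k>=0} (-14)^k x^k.
So the coefficient of x^15 is (-14)^15 = -155568095557812224.

-155568095557812224


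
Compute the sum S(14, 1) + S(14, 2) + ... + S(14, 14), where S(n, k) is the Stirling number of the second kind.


By definition, S(n, k) counts partitions of an n-set into exactly k nonempty blocks.
Computing row n = 14 for k = 1..14:
S(14, k): 1, 8191, 788970, 10391745, 40075035, 63436373, 49329280, 20912320, 5135130, 752752, 66066, 3367, 91, 1
Sum = 190899322. (This equals Bell_14 since the sum runs over all k.)

190899322


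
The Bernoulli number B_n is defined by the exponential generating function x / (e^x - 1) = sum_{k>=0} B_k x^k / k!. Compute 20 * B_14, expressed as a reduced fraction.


Bernoulli numbers can also be computed recursively via B_0 = 1 and sum_{j=0}^{m} C(m+1, j) B_j = 0 for m >= 1. Odd-index Bernoulli numbers vanish for k >= 3.
Computing B_14 = 7/6, so 20 * B_14 = 20 * 7/6 = 70/3.

70/3


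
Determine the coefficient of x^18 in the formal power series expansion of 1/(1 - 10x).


The geometric series identity gives 1/(1 - c x) = sum_{k>=0} c^k x^k, so the coefficient of x^k is c^k.
Here c = 10 and k = 18.
Computing: 10^18 = 1000000000000000000

1000000000000000000


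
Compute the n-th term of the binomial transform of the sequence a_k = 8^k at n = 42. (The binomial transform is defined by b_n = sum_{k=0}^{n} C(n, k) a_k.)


With a_k = 8^k, b_n = sum_{k=0}^{n} C(n, k) 8^k = (1 + 8)^n by the binomial theorem.
For n = 42: (1 + 8)^42 = 9^42 = 11972515182562019788602740026717047105681.

11972515182562019788602740026717047105681


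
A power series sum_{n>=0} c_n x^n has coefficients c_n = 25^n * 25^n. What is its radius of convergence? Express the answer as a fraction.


By the root test (Cauchy-Hadamard), the radius is R = 1 / limsup_n |c_n|^(1/n).
Here |c_n|^(1/n) = (25^n * 25^n)^(1/n) = 25 * 25 = 625 for all n.
So R = 1/625 = 1/625.

1/625


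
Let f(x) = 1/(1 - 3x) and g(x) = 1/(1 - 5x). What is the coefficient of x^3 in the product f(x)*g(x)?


The coefficient of x^n in f*g is the Cauchy product: sum_{k=0}^{n} a^k * b^(n-k).
With a=3, b=5, n=3:
sum_{k=0}^{3} 3^k * 5^(3-k)
= 272

272


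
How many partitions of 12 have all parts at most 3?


Using the generating function (1-x)^(-1)(1-x^2)^(-1)(1-x^3)^(-1),
the coefficient of x^12 counts these restricted partitions.
Result = 19

19


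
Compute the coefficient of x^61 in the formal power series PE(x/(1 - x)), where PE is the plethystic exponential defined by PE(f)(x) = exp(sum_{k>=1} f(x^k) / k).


For f(x) = x/(1 - x) we have
sum_{k>=1} f(x^k) / k = sum_{k>=1} (1/k) * x^k / (1 - x^k) = sum_{k, m >= 1} x^(k m) / k,
which after exponentiating simplifies to
PE(x/(1 - x)) = prod_{k>=1} 1 / (1 - x^k).
This is the generating function for the partition function p(n), so the coefficient of x^61 is p(61).
Computing p(61) by dynamic programming over parts 1, 2, ..., 61: p(61) = 1121505.

1121505


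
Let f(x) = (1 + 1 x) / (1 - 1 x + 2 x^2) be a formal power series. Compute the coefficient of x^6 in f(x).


Write f(x) = sum_{k>=0} a_k x^k. Multiplying both sides by 1 - 1 x + 2 x^2 gives
(1 - 1 x + 2 x^2) sum_{k>=0} a_k x^k = 1 + 1 x.
Matching coefficients:
 x^0: a_0 = 1
 x^1: a_1 - 1 a_0 = 1  =>  a_1 = 1*1 + 1 = 2
 x^k (k >= 2): a_k = 1 a_{k-1} - 2 a_{k-2}.
Iterating: a_2 = 0, a_3 = -4, a_4 = -4, a_5 = 4, a_6 = 12.
So the coefficient of x^6 is 12.

12


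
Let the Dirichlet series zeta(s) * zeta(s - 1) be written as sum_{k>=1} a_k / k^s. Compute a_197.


Convolution gives a_k = sum_{d | k} d * 1 = sum_{d | k} d = sigma(k), the sum of positive divisors of k.
For k = 197, the divisors are 1, 197, so
sigma(197) = 1 + 197 = 198.

198


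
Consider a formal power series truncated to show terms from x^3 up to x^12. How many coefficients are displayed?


From x^3 to x^12 inclusive, the count is 12 - 3 + 1 = 10.

10


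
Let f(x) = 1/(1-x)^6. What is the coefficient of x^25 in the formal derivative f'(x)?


Differentiate: d/dx [ 1/(1-x)^r ] = r / (1-x)^(r+1).
Here r = 6, so f'(x) = 6 / (1-x)^7.
The expansion of 1/(1-x)^(r+1) has coefficient of x^n equal to C(n+r, r).
So the coefficient of x^25 in f'(x) is
6 * C(31, 6) = 6 * 736281 = 4417686

4417686


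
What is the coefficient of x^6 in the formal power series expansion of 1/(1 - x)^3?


The expansion 1/(1 - x)^r = sum_{k>=0} C(k + r - 1, r - 1) x^k follows from the multiset / negative-binomial theorem (or from repeated differentiation of the geometric series).
For r = 3 and k = 6:
C(8, 2) = 40320 / (2 * 720) = 28.

28


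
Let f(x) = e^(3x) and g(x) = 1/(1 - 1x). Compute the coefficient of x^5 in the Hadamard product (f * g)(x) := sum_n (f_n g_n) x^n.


Expanding: f_k = 3^k/k! (from e^(3x)) and g_k = 1^k (from 1/(1 - 1x)). So the Hadamard coefficient (f * g)_k = 3^k 1^k / k! = (3)^k / k!.
For k = 5: 3^5/5! = 243/120 = 81/40.

81/40


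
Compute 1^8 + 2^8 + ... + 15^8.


This power sum has a closed form given by Faulhaber's formula
sum_{k=1}^{m} k^p = (1 / (p + 1)) * sum_{j=0}^{p} C(p + 1, j) B_j m^(p + 1 - j),
but for small m direct computation is fastest:
1 + 256 + 6561 + 65536 + 390625 + 1679616 + 5764801 + 16777216 + 43046721 + 100000000 + 214358881 + 429981696 + 815730721 + 1475789056 + 2562890625 = 5666482312.

5666482312


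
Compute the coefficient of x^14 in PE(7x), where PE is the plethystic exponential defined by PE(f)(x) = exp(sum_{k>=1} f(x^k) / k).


With f(x) = 7x, the exponent is sum_{k>=1} 7 x^k / k = 7 * (-ln(1 - x)). Exponentiating:
PE(7x) = exp(-7 ln(1 - x)) = 1/(1 - x)^7.
By the negative binomial expansion, [x^n] 1/(1 - x)^7 = C(n + 6, 6).
For n = 14: C(20, 6) = 38760.

38760


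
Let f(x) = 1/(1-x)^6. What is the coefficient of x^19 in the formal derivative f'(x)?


Differentiate: d/dx [ 1/(1-x)^r ] = r / (1-x)^(r+1).
Here r = 6, so f'(x) = 6 / (1-x)^7.
The expansion of 1/(1-x)^(r+1) has coefficient of x^n equal to C(n+r, r).
So the coefficient of x^19 in f'(x) is
6 * C(25, 6) = 6 * 177100 = 1062600

1062600


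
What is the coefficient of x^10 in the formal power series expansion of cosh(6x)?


The Maclaurin series is cosh(t) = sum_{m>=0} t^(2m) / (2m)!, so substituting t = 6x, only even powers of x are nonzero, with coefficient of x^(2m) equal to 6^(2m) / (2m)!.
For x^10 the coefficient is 6^10/10! = 60466176/3628800 = 2916/175.

2916/175


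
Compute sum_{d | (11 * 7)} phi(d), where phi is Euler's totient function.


First, 11 * 7 = 77. One classical identity is sum_{d | n} phi(d) = n (each k in [1, n] has a unique gcd with n, and among the k's with gcd(k, n) = n/d there are phi(d) of them). So the sum equals 77. We also verify directly:
Divisors of 77: 1, 7, 11, 77.
phi values: 1, 6, 10, 60.
Sum = 77.

77


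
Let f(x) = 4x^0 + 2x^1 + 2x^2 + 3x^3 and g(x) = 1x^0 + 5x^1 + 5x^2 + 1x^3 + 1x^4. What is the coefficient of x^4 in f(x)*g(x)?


Cauchy product at x^4:
4*1 + 2*1 + 2*5 + 3*5
= 31

31


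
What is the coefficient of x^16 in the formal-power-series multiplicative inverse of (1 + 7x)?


The inverse is 1/(1 + 7x). Apply the geometric identity 1/(1 - y) = sum_{k>=0} y^k with y = -7x:
1/(1 + 7x) = sum_{k>=0} (-7)^k x^k.
So the coefficient of x^16 is (-7)^16 = 33232930569601.

33232930569601


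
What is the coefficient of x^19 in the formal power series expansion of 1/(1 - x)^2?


The negative binomial / multiset identity is
1/(1 - x)^r = sum_{k>=0} C(k + r - 1, r - 1) x^k.
Here r = 2 and k = 19, so the coefficient is
C(19 + 1, 1) = C(20, 1)
= 20

20


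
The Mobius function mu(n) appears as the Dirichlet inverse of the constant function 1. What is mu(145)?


145 = 5 * 29 (all distinct primes).
mu(145) = (-1)^2 = 1

1


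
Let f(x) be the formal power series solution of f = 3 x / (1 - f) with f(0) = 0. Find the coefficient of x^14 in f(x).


Apply Lagrange inversion: f = 3 x * phi(f) with phi(t) = 1/(1 - t), so
[x^n] f = 3^n * (1/n) [t^(n-1)] phi(t)^n = 3^n * (1/n) [t^(n-1)] (1 - t)^(-n) = 3^n * (1/n) C(2n - 2, n - 1) = 3^n * C_{n-1}.
For n = 14: C_13 = C(26, 13) / 14 = 10400600/14 = 742900.
With the 3^14 = 4782969 factor, the coefficient is 4782969 * 742900 = 3553267670100.

3553267670100


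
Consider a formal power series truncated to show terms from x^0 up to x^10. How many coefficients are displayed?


From x^0 to x^10 inclusive, the count is 10 - 0 + 1 = 11.

11


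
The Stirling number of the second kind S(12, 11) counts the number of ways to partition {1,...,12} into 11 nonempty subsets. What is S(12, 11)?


Using the explicit formula S(n,k) = (1/k!) sum_{j=0}^{k} (-1)^(k-j) C(k,j) j^n:
S(12, 11) = 66
Equivalently, S(n,k) is n! times the coefficient of x^n in the EGF (e^x - 1)^k / k!.

66


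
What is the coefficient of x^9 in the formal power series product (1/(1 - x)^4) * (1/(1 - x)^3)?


Combine the factors: (1/(1 - x)^4) * (1/(1 - x)^3) = 1/(1 - x)^7.
Then use 1/(1 - x)^r = sum_{k>=0} C(k + r - 1, r - 1) x^k with r = 7 and k = 9:
C(15, 6) = 5005.

5005


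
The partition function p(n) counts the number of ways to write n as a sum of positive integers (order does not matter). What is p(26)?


Using the generating function prod_{k>=1} 1/(1-x^k), we compute p(26).
By dynamic programming over parts 1 through 26:
p(26) = 2436

2436


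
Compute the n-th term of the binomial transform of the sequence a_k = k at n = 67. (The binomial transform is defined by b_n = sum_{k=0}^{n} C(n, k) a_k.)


With a_k = k, b_n = sum_{k=0}^{n} C(n, k) k. Using k * C(n, k) = n * C(n-1, k-1) gives b_n = n * sum_{k>=1} C(n-1, k-1) = n * 2^(n-1).
For n = 67: 67 * 2^66 = 67 * 73786976294838206464 = 4943727411754159833088.

4943727411754159833088


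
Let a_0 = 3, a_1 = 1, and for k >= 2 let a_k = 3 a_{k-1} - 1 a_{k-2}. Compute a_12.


Iterating the recurrence forward:
a_0 = 3
a_1 = 1
a_2 = 3*1 - 1*3 = 0
a_3 = 3*0 - 1*1 = -1
a_4 = 3*-1 - 1*0 = -3
a_5 = 3*-3 - 1*-1 = -8
a_6 = 3*-8 - 1*-3 = -21
a_7 = 3*-21 - 1*-8 = -55
a_8 = 3*-55 - 1*-21 = -144
a_9 = 3*-144 - 1*-55 = -377
a_10 = 3*-377 - 1*-144 = -987
a_11 = 3*-987 - 1*-377 = -2584
a_12 = 3*-2584 - 1*-987 = -6765
So a_12 = -6765.

-6765


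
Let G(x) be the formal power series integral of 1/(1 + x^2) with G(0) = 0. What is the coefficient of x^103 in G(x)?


1/(1 + x^2) = sum_{j>=0} (-1)^j x^(2j). Integrating termwise with G(0) = 0:
G(x) = sum_{j>=0} (-1)^j x^(2j+1) / (2j+1) = arctan(x).
Only odd powers are nonzero. For x^103 write 103 = 2*51 + 1, giving
(-1)^51 / 103 = -1/103 = -1/103.

-1/103


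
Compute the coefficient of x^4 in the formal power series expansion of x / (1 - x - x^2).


Let f(x) = sum_{k>=0} a_k x^k. Multiplying f(x) * (1 - x - x^2) = x and matching coefficients gives a_0 = 0, a_1 = 1, and a_k = a_{k-1} + a_{k-2} for k >= 2. These are the Fibonacci numbers F_k.
Iterating from F_0 = 0, F_1 = 1:
F_0=0, F_1=1, F_2=1, F_3=2, F_4=3
F_4 = 3.

3


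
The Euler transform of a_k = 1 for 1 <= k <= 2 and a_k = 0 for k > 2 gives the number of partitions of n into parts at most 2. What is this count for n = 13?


Partitions of 13 into parts at most 2:
Using generating function (1-x)^(-1)(1-x^2)^(-1),
the coefficient of x^13 = 7

7


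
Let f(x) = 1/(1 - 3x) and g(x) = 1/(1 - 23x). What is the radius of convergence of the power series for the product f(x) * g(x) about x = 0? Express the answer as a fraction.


The radius of 1/(1 - 3x) is 1/3 (nearest singularity at x = 1/3), and the radius of 1/(1 - 23x) is 1/23.
The product f(x)*g(x) = 1/((1 - 3x)(1 - 23x)) has singularities at both 1/3 and 1/23, so its radius of convergence is the distance to the nearest one:
min(1/3, 1/23) = 1/23.

1/23


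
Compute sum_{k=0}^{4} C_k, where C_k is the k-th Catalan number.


C_0 through C_4: 1, 1, 2, 5, 14
Sum = 1 + 1 + 2 + 5 + 14
= 23

23


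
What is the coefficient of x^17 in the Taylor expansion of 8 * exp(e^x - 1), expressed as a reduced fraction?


exp(e^x - 1) = sum_{k>=0} Bell_k x^k / k!, where Bell_k is the k-th Bell number.
So the coefficient of x^17 is 8 * Bell_17 / 17!.
Computing: Bell_17 = 82864869804 and 17! = 355687428096000, giving
8 * 82864869804/355687428096000 = 255755771/137225088000.

255755771/137225088000


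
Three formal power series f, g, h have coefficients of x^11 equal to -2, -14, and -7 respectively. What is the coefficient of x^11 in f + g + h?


Series addition is componentwise:
-2 + -14 + -7
= -23

-23


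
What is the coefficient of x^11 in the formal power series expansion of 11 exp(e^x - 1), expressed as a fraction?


exp(e^x - 1) is the exponential generating function for the Bell numbers Bell_k: exp(e^x - 1) = sum_{k>=0} Bell_k x^k / k!.
So the coefficient of x^11 in 11 exp(e^x - 1) is 11 Bell_11 / 11!.
Computing: Bell_11 = 678570 and 11! = 39916800, giving
11 * 678570/39916800 = 22619/120960.

22619/120960


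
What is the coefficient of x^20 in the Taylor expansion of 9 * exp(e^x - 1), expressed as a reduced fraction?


exp(e^x - 1) = sum_{k>=0} Bell_k x^k / k!, where Bell_k is the k-th Bell number.
So the coefficient of x^20 is 9 * Bell_20 / 20!.
Computing: Bell_20 = 51724158235372 and 20! = 2432902008176640000, giving
9 * 51724158235372/2432902008176640000 = 263898766507/1379196149760000.

263898766507/1379196149760000


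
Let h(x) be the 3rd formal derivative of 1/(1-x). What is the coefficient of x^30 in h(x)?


Differentiating 3 times: d^3/dx^3 [1/(1-x)] = 3!/(1-x)^4.
The expansion 1/(1-x)^4 = sum_{k>=0} C(k+3, 3) x^k, so the coefficient of x^n in 3!/(1-x)^4 is 3! * C(n+3, 3).
For n = 30: 6 * C(33, 3) = 6 * 5456 = 32736

32736


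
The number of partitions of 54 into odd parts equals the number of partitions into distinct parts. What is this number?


Computing partitions of 54 into odd parts (1, 3, 5, ...):
Using the generating function prod_{k>=0} 1/(1-x^(2k+1)),
the count is 5718

5718


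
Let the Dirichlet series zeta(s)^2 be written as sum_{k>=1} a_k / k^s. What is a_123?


The Dirichlet convolution of the constant function 1 with itself gives (1 * 1)(k) = sum_{d | k} 1 = d(k), the number of positive divisors of k.
Since zeta(s) = sum_{k>=1} 1/k^s, we have zeta(s)^2 = sum_{k>=1} d(k)/k^s, so a_k = d(k).
For k = 123: the divisors are 1, 3, 41, 123.
Count = 4.

4


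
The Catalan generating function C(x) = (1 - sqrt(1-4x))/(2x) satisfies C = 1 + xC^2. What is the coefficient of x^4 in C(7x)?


Substituting x -> 7x scales the n-th coefficient by 7^n, so [x^4] C(7x) = 7^4 * C_4.
C_4 = C(2*4, 4)/(5) = 70/5 = 14.
So 7^4 * 14 = 2401 * 14 = 33614.

33614


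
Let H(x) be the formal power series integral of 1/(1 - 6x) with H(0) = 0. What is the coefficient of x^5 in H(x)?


1/(1 - 6x) = sum_{k>=0} 6^k x^k. Integrating termwise with H(0) = 0:
H(x) = sum_{k>=0} 6^k x^(k+1) / (k+1) = sum_{m>=1} 6^(m-1) x^m / m.
For m = 5: 6^4/5 = 1296/5 = 1296/5.

1296/5


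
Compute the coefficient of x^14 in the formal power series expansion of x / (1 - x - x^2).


Let f(x) = sum_{k>=0} a_k x^k. Multiplying f(x) * (1 - x - x^2) = x and matching coefficients gives a_0 = 0, a_1 = 1, and a_k = a_{k-1} + a_{k-2} for k >= 2. These are the Fibonacci numbers F_k.
Iterating from F_0 = 0, F_1 = 1:
F_0=0, F_1=1, F_2=1, F_3=2, F_4=3, F_5=5, F_6=8, F_7=13, F_8=21, F_9=34, ...
F_14 = 377.

377


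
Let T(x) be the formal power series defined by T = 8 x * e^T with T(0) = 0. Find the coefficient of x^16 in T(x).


Apply the Lagrange inversion formula: if T = 8 x * phi(T) with phi(t) = e^t, then
[x^n] T = 8^n * (1/n) [t^(n-1)] phi(t)^n = 8^n * (1/n) [t^(n-1)] e^(n t) = 8^n * (1/n) * n^(n-1) / (n-1)! = 8^n * n^(n-1) / n!.
When c = 1 this is the Cayley count of rooted labeled trees on n vertices, divided by n!.
For n = 16: 8^16 * 16^15 / 16! = 281474976710656 * 1152921504606846976/20922789888000 = 9903520314283042199192993792/638512875.

9903520314283042199192993792/638512875


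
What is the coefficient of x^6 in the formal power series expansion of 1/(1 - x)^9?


The negative binomial / multiset identity is
1/(1 - x)^r = sum_{k>=0} C(k + r - 1, r - 1) x^k.
Here r = 9 and k = 6, so the coefficient is
C(6 + 8, 8) = C(14, 8)
= 3003

3003


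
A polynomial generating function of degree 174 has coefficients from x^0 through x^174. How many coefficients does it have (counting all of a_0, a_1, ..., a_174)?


A polynomial of degree 174 takes the form a_0 + a_1 x + ... + a_174 x^174.
The number of coefficients is 174 + 1 = 175.

175


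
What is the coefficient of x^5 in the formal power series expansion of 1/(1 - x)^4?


The expansion 1/(1 - x)^r = sum_{k>=0} C(k + r - 1, r - 1) x^k follows from the multiset / negative-binomial theorem (or from repeated differentiation of the geometric series).
For r = 4 and k = 5:
C(8, 3) = 40320 / (6 * 120) = 56.

56


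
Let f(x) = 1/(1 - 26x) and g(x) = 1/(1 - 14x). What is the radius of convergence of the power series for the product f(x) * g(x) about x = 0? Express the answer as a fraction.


The radius of 1/(1 - 26x) is 1/26 (nearest singularity at x = 1/26), and the radius of 1/(1 - 14x) is 1/14.
The product f(x)*g(x) = 1/((1 - 26x)(1 - 14x)) has singularities at both 1/26 and 1/14, so its radius of convergence is the distance to the nearest one:
min(1/26, 1/14) = 1/26.

1/26


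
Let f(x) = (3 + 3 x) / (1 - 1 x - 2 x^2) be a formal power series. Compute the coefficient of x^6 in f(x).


Write f(x) = sum_{k>=0} a_k x^k. Multiplying both sides by 1 - 1 x - 2 x^2 gives
(1 - 1 x - 2 x^2) sum_{k>=0} a_k x^k = 3 + 3 x.
Matching coefficients:
 x^0: a_0 = 3
 x^1: a_1 - 1 a_0 = 3  =>  a_1 = 1*3 + 3 = 6
 x^k (k >= 2): a_k = 1 a_{k-1} + 2 a_{k-2}.
Iterating: a_2 = 12, a_3 = 24, a_4 = 48, a_5 = 96, a_6 = 192.
So the coefficient of x^6 is 192.

192


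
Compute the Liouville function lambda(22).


The Liouville function is lambda(k) = (-1)^Omega(k), where Omega(k) counts the prime factors of k with multiplicity.
Factoring: 22 = 2 * 11, so Omega(22) = 2.
lambda(22) = (-1)^2 = 1.

1


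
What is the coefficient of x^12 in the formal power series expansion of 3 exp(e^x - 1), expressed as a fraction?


exp(e^x - 1) is the exponential generating function for the Bell numbers Bell_k: exp(e^x - 1) = sum_{k>=0} Bell_k x^k / k!.
So the coefficient of x^12 in 3 exp(e^x - 1) is 3 Bell_12 / 12!.
Computing: Bell_12 = 4213597 and 12! = 479001600, giving
3 * 4213597/479001600 = 4213597/159667200.

4213597/159667200


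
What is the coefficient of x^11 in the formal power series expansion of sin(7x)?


The Maclaurin series is sin(t) = sum_{k>=0} (-1)^k t^(2k+1) / (2k+1)!, so substituting t = 7x, only odd powers of x are nonzero, with coefficient of x^(2k+1) equal to (-1)^k 7^(2k+1) / (2k+1)!.
Write 11 = 2*5 + 1, giving the coefficient (-1)^5 * 7^11 / 11! = -1977326743/39916800 = -282475249/5702400.

-282475249/5702400


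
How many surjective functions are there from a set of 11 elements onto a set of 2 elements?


By inclusion-exclusion on which target elements are missed, the number of surjections from an n-set onto a k-set is
surj(n, k) = sum_{j=0}^{k} (-1)^j C(k, j) (k - j)^n.
Equivalently surj(n, k) = k! * S(n, k), where S(n, k) is the Stirling number of the second kind.
For n = 11, k = 2:
S(11, 2) = 1023, so
surj = 2! * 1023 = 2 * 1023 = 2046.

2046


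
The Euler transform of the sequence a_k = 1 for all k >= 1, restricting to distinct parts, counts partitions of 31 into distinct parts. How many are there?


Partitions of 31 into distinct parts can be computed via generating function.
Product (1+x)(1+x^2)(1+x^3)...
The coefficient of x^31 = 340

340


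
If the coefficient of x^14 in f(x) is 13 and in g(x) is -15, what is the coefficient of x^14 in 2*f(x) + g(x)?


Scalar multiplication scales coefficients: 2 * 13 = 26.
Then add the g coefficient: 26 + -15
= 11

11


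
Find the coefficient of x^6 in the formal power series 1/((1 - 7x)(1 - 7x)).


By partial fractions or Cauchy convolution:
The coefficient equals sum_{k=0}^{6} 7^k * 7^(6-k).
= 823543

823543


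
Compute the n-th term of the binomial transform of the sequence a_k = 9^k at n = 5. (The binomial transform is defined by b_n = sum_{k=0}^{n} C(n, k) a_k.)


With a_k = 9^k, b_n = sum_{k=0}^{n} C(n, k) 9^k = (1 + 9)^n by the binomial theorem.
For n = 5: (1 + 9)^5 = 10^5 = 100000.

100000


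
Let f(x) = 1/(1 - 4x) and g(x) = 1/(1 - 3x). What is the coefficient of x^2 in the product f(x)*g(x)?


The coefficient of x^n in f*g is the Cauchy product: sum_{k=0}^{n} a^k * b^(n-k).
With a=4, b=3, n=2:
sum_{k=0}^{2} 4^k * 3^(2-k)
= 37

37


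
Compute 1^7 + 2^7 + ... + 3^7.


This power sum has a closed form given by Faulhaber's formula
sum_{k=1}^{m} k^p = (1 / (p + 1)) * sum_{j=0}^{p} C(p + 1, j) B_j m^(p + 1 - j),
but for small m direct computation is fastest:
1 + 128 + 2187 = 2316.

2316


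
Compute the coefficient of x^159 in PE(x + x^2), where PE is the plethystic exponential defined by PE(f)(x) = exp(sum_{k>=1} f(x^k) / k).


With f(x) = x + x^2, the exponent is sum_{k>=1} (x^k + x^(2k)) / k = -ln(1 - x) - ln(1 - x^2). Exponentiating:
PE(x + x^2) = 1 / ((1 - x)(1 - x^2)).
This is the generating function for partitions of n into parts of size 1 or 2. The number of 2's can be any j in 0..79, and the rest are 1's, so
[x^159] = floor(159/2) + 1 = 80.

80


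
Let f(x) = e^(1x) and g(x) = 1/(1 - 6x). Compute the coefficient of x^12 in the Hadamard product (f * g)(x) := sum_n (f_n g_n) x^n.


Expanding: f_k = 1^k/k! (from e^(1x)) and g_k = 6^k (from 1/(1 - 6x)). So the Hadamard coefficient (f * g)_k = 1^k 6^k / k! = (6)^k / k!.
For k = 12: 6^12/12! = 2176782336/479001600 = 8748/1925.

8748/1925


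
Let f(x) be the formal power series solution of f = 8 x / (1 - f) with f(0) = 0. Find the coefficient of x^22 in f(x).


Apply Lagrange inversion: f = 8 x * phi(f) with phi(t) = 1/(1 - t), so
[x^n] f = 8^n * (1/n) [t^(n-1)] phi(t)^n = 8^n * (1/n) [t^(n-1)] (1 - t)^(-n) = 8^n * (1/n) C(2n - 2, n - 1) = 8^n * C_{n-1}.
For n = 22: C_21 = C(42, 21) / 22 = 538257874440/22 = 24466267020.
With the 8^22 = 73786976294838206464 factor, the coefficient is 73786976294838206464 * 24466267020 = 1805291864627921807046114017280.

1805291864627921807046114017280


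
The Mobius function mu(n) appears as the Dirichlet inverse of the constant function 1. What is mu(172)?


172 has a squared prime factor, so mu(172) = 0.
Factorization reveals a repeated prime.

0


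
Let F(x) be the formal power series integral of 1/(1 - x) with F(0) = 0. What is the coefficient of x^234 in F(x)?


1/(1 - x) = sum_{k>=0} x^k. Integrating termwise and using F(0) = 0 gives
F(x) = sum_{k>=0} x^(k+1) / (k+1) = sum_{m>=1} x^m / m = -ln(1 - x).
So the coefficient of x^234 is 1/234 = 1/234.

1/234


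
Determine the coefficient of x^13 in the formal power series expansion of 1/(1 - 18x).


The geometric series identity gives 1/(1 - c x) = sum_{k>=0} c^k x^k, so the coefficient of x^k is c^k.
Here c = 18 and k = 13.
Computing: 18^13 = 20822964865671168

20822964865671168


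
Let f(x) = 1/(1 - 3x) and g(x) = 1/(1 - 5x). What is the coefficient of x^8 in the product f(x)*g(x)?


The coefficient of x^n in f*g is the Cauchy product: sum_{k=0}^{n} a^k * b^(n-k).
With a=3, b=5, n=8:
sum_{k=0}^{8} 3^k * 5^(8-k)
= 966721

966721


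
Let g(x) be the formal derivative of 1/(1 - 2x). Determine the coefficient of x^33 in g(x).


Differentiate termwise: d/dx sum_{k>=0} 2^k x^k = sum_{k>=1} k 2^k x^(k-1) = sum_{j>=0} (j+1) 2^(j+1) x^j.
Equivalently, d/dx [1/(1 - 2x)] = 2/(1 - 2x)^2.
For j = 33: 34 * 2^34 = 34 * 17179869184 = 584115552256.

584115552256


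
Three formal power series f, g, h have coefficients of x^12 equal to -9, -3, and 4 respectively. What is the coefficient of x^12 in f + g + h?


Series addition is componentwise:
-9 + -3 + 4
= -8

-8


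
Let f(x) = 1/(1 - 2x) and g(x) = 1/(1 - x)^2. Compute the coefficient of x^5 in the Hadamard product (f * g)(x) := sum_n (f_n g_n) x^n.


f has coefficients f_k = 2^k. For g = 1/(1 - x)^2 the coefficient is g_k = C(k + 1, 1) = k + 1. The Hadamard coefficient is (f * g)_k = 2^k * (k + 1).
For k = 5: 2^5 * 6 = 32 * 6 = 192.

192
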